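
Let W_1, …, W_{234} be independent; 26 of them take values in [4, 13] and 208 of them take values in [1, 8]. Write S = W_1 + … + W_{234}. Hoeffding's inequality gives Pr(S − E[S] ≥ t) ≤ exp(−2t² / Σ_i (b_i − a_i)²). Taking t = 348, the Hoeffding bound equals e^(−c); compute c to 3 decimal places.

Σ(b_i − a_i)² = 26·9² + 208·7² = 12298.
c = 2t² / 12298 = 2·348² / 12298 = 19.6949.

19.695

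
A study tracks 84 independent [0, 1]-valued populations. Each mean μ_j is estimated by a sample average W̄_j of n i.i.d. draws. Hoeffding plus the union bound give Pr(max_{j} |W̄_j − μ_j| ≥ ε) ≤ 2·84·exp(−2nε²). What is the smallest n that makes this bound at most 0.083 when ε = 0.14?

195

Need 2·84·exp(−2nε²) ≤ 0.083, i.e. exp(−2nε²) ≤ 0.083/168.
So 2nε² ≥ ln(168/0.083) = 7.612879.
Hence n ≥ 7.612879/(2·0.14²) = 194.206.
The smallest integer n is 195.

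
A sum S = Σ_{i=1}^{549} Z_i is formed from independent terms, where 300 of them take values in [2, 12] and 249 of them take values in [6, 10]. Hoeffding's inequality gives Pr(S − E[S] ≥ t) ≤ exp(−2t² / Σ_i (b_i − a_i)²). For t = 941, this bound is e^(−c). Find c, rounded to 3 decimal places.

52.112

Σ(b_i − a_i)² = 300·10² + 249·4² = 33984.
c = 2t² / 33984 = 2·941² / 33984 = 52.1116.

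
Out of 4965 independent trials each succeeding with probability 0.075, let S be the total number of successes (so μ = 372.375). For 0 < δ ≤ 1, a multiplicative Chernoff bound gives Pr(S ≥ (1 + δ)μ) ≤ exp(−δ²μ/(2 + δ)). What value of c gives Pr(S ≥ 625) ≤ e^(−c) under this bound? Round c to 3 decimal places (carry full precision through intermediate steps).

63.987

Write 625 = (1 + δ)μ, so δ = 625/372.375 − 1 = 0.6784156…
Then the exponent is δ²μ/(2 + δ) = (625 − μ)² / (μ·(2 + δ)) = 63.987357.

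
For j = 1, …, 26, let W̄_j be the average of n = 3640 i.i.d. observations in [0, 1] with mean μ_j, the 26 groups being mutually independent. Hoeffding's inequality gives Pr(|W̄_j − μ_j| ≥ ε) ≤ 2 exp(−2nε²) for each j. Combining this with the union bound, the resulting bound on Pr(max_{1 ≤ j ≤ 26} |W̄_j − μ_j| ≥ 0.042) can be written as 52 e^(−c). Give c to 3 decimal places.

Union bound over the 26 events: Pr(max_{1 ≤ j ≤ 26} |W̄_j − μ_j| ≥ 0.042) ≤ 26·2·exp(−2nε²) = 52 exp(−2·3640·0.042²).
So c = 2·3640·0.042² = 12.8419.

12.842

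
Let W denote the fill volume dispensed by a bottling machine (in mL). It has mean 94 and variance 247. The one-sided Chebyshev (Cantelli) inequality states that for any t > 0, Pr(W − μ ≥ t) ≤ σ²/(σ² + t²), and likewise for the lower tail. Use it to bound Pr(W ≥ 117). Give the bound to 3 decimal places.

0.318

Here σ² = 247 and t = 23, so σ² + t² = 776.
Cantelli's bound: 247/776 = 0.3183.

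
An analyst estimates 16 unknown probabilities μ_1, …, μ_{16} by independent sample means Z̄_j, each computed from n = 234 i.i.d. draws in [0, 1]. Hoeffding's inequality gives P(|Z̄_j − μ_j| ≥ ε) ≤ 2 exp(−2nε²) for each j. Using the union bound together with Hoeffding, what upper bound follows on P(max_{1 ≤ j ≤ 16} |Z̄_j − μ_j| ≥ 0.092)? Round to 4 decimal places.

Per-experiment Hoeffding bound: 2·exp(−2·234·0.092²) = 2·exp(−3.96115) = 0.038082.
Union bound over 16 events: 16·0.038082 = 0.60932.

0.6093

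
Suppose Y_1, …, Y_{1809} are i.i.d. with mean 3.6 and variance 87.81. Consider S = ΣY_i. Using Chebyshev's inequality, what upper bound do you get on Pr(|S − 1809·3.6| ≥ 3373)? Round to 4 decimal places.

Var(S) = n·Var(Y_i) = 1809·87.81 = 158848.29.
Chebyshev: Pr(|S − 1809·3.6| ≥ 3373) ≤ Var(S)/3373² = 158848.29/11377129 = 0.0140.

0.0140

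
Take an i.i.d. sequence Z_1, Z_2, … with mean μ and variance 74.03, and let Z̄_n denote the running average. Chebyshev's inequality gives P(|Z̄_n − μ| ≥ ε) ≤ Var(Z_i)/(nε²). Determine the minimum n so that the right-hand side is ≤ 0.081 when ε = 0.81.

1394

Require 74.03/(n·0.81²) ≤ 0.081, i.e. n ≥ 74.03/(0.081·0.81²) = 1393.005.
The smallest integer n is 1394.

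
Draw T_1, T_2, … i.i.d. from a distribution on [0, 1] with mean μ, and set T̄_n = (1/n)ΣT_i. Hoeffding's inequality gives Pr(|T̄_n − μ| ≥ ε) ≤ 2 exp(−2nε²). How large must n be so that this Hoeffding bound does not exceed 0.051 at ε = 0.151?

Require 2·exp(−2nε²) ≤ 0.051, i.e. 2nε² ≥ ln(2/0.051) = 3.669077.
So n ≥ 3.669077 / (2·0.151²) = 80.459.
The smallest integer n is 81.

81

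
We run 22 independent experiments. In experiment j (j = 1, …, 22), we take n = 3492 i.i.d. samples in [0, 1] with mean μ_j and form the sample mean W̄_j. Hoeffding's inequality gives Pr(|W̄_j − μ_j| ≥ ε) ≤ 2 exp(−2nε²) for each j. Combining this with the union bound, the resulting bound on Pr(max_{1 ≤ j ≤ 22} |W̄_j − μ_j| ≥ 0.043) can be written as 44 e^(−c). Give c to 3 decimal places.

Union bound over the 22 events: Pr(max_{1 ≤ j ≤ 22} |W̄_j − μ_j| ≥ 0.043) ≤ 22·2·exp(−2nε²) = 44 exp(−2·3492·0.043²).
So c = 2·3492·0.043² = 12.9134.

12.913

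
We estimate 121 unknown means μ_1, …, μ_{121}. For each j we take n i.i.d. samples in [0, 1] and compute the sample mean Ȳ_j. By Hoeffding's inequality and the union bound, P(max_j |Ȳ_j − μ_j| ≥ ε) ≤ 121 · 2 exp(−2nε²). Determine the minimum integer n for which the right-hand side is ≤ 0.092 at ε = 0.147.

Need 2·121·exp(−2nε²) ≤ 0.092, i.e. exp(−2nε²) ≤ 0.092/242.
So 2nε² ≥ ln(242/0.092) = 7.874904.
Hence n ≥ 7.874904/(2·0.147²) = 182.214.
The smallest integer n is 183.

183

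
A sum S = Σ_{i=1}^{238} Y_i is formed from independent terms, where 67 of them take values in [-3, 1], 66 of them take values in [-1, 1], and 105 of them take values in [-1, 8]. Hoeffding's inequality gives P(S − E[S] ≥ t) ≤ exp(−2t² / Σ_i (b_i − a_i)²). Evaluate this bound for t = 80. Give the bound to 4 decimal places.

0.2723

Σ(b_i − a_i)² = 67·4² + 66·2² + 105·9² = 9841.
Exponent = 2·80² / 9841 = 1.30068.
Bound = exp(−1.30068) = 0.27235.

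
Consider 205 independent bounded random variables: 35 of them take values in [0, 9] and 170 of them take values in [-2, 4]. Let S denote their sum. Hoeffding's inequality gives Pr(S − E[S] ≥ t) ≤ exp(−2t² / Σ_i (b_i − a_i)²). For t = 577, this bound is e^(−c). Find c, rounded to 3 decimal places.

Σ(b_i − a_i)² = 35·9² + 170·6² = 8955.
c = 2t² / 8955 = 2·577² / 8955 = 74.3560.

74.356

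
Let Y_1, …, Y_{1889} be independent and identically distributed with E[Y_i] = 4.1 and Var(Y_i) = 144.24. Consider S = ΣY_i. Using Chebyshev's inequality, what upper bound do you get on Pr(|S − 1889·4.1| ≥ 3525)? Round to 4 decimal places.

0.0219

Var(S) = n·Var(Y_i) = 1889·144.24 = 272469.36.
Chebyshev: Pr(|S − 1889·4.1| ≥ 3525) ≤ Var(S)/3525² = 272469.36/12425625 = 0.0219.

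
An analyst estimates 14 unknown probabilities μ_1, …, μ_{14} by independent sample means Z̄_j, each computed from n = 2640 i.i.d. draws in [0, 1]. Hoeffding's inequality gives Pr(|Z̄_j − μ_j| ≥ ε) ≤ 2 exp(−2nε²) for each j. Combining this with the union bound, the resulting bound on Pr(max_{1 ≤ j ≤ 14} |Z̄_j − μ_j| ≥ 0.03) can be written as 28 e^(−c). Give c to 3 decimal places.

4.752

Union bound over the 14 events: Pr(max_{1 ≤ j ≤ 14} |Z̄_j − μ_j| ≥ 0.03) ≤ 14·2·exp(−2nε²) = 28 exp(−2·2640·0.03²).
So c = 2·2640·0.03² = 4.7520.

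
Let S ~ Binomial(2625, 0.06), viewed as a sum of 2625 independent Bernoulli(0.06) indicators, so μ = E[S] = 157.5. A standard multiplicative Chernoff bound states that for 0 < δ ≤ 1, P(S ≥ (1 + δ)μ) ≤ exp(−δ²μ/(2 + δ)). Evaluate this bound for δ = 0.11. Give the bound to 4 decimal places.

0.4053

Exponent = δ²μ/(2 + δ) = 0.11²·157.5/2.11 = 0.9032.
Bound = exp(−0.9032) = 0.40527.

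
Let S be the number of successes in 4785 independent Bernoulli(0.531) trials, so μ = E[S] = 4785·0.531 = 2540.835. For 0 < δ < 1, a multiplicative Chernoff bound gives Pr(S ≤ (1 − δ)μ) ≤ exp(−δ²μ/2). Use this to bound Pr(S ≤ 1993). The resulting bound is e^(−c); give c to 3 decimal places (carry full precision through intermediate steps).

59.060

Write 1993 = (1 − δ)μ, so δ = 1 − 1993/2540.835 = 0.2156122…
Then the exponent is δ²μ/2 = (μ − 1993)²/(2μ) = 59.059952.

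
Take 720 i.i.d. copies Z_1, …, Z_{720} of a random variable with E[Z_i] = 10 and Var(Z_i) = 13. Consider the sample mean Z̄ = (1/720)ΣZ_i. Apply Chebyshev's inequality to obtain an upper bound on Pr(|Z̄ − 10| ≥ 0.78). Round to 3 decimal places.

0.030

Var(Z̄) = Var(Z_i)/n = 13/720 = 0.018056.
Chebyshev: Pr(|Z̄ − 10| ≥ 0.78) ≤ Var(Z̄)/(0.78)² = 13/(720·0.78²) = 0.0297.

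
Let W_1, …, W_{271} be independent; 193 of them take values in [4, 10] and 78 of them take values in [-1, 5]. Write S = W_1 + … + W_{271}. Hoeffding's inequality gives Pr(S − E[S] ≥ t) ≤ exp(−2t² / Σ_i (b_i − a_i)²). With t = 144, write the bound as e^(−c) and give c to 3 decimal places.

4.251

Σ(b_i − a_i)² = 193·6² + 78·6² = 9756.
c = 2t² / 9756 = 2·144² / 9756 = 4.2509.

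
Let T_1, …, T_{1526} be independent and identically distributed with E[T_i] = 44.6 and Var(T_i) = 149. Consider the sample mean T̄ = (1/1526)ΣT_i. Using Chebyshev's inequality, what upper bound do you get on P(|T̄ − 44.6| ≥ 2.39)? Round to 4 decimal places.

Var(T̄) = Var(T_i)/n = 149/1526 = 0.097641.
Chebyshev: P(|T̄ − 44.6| ≥ 2.39) ≤ Var(T̄)/(2.39)² = 149/(1526·2.39²) = 0.0171.

0.0171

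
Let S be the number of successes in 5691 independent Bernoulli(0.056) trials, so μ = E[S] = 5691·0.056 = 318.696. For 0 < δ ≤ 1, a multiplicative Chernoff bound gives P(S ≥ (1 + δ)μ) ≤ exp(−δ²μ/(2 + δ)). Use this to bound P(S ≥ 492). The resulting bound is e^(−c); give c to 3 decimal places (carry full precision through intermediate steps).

Write 492 = (1 + δ)μ, so δ = 492/318.696 − 1 = 0.5437909…
Then the exponent is δ²μ/(2 + δ) = (492 − μ)² / (μ·(2 + δ)) = 37.047520.

37.048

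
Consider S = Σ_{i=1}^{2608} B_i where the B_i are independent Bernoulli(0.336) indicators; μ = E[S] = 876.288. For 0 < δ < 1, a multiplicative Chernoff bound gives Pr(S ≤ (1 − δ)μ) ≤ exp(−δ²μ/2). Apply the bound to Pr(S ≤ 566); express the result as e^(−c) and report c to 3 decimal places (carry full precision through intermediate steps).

54.936

Write 566 = (1 − δ)μ, so δ = 1 − 566/876.288 = 0.3540936…
Then the exponent is δ²μ/2 = (μ − 566)²/(2μ) = 54.935502.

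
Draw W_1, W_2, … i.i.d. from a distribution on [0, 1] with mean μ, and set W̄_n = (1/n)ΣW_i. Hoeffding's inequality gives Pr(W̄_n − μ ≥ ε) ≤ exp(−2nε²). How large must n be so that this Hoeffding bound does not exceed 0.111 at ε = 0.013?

6504

Require exp(−2nε²) ≤ 0.111, i.e. 2nε² ≥ ln(1/0.111) = 2.198225.
So n ≥ 2.198225 / (2·0.013²) = 6503.624.
The smallest integer n is 6504.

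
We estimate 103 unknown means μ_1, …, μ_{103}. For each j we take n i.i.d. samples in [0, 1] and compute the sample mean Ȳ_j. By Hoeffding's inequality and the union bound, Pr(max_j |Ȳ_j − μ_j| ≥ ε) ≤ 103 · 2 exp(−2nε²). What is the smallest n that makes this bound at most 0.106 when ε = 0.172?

128

Need 2·103·exp(−2nε²) ≤ 0.106, i.e. exp(−2nε²) ≤ 0.106/206.
So 2nε² ≥ ln(206/0.106) = 7.572192.
Hence n ≥ 7.572192/(2·0.172²) = 127.978.
The smallest integer n is 128.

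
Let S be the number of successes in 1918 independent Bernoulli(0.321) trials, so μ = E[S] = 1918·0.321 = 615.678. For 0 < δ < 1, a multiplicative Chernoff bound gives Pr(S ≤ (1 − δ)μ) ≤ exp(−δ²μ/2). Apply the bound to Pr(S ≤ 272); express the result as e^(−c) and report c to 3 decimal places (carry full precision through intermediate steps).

Write 272 = (1 − δ)μ, so δ = 1 − 272/615.678 = 0.5582106…
Then the exponent is δ²μ/2 = (μ − 272)²/(2μ) = 95.922355.

95.922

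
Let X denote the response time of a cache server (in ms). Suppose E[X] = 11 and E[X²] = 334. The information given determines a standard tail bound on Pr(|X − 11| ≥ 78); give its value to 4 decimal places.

The first two moments determine the variance, so Chebyshev's inequality is the sharpest standard bound available.
Var(X) = E[X²] − (E[X])² = 334 − 121 = 213.
Chebyshev's inequality: Pr(|X − μ| ≥ t) ≤ Var(X)/t² = 213/6084 = 0.0350.

0.0350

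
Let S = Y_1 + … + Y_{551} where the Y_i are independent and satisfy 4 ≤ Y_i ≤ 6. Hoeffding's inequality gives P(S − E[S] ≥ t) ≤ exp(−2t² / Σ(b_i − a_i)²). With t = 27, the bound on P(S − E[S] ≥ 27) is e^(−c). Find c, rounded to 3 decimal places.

Σ(b_i − a_i)² = 551·(2)² = 2204.
c = 2t²/2204 = 2·27²/2204 = 0.6615.

0.662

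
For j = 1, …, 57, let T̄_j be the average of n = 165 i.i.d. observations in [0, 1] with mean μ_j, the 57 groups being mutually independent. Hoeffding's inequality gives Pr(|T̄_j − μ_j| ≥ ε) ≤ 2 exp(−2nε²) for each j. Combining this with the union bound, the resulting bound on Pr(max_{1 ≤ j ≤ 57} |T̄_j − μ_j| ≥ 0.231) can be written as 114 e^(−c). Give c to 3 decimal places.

17.609

Union bound over the 57 events: Pr(max_{1 ≤ j ≤ 57} |T̄_j − μ_j| ≥ 0.231) ≤ 57·2·exp(−2nε²) = 114 exp(−2·165·0.231²).
So c = 2·165·0.231² = 17.6091.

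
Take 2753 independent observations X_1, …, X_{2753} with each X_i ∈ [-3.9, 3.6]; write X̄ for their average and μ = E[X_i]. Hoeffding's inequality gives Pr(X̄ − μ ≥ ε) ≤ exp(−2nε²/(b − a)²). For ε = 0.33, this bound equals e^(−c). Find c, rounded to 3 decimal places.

10.660

c = 2nε²/(b − a)² = 2·2753·0.33² / 7.5² = 10.6596.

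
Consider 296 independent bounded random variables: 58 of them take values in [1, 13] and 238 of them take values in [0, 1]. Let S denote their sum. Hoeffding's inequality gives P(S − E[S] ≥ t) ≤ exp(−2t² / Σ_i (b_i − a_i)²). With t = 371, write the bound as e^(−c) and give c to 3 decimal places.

Σ(b_i − a_i)² = 58·12² + 238·1² = 8590.
c = 2t² / 8590 = 2·371² / 8590 = 32.0468.

32.047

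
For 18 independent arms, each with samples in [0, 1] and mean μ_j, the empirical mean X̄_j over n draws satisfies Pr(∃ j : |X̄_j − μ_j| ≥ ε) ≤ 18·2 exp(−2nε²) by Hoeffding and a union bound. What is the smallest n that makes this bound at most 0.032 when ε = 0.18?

Need 2·18·exp(−2nε²) ≤ 0.032, i.e. exp(−2nε²) ≤ 0.032/36.
So 2nε² ≥ ln(36/0.032) = 7.025538.
Hence n ≥ 7.025538/(2·0.18²) = 108.419.
The smallest integer n is 109.

109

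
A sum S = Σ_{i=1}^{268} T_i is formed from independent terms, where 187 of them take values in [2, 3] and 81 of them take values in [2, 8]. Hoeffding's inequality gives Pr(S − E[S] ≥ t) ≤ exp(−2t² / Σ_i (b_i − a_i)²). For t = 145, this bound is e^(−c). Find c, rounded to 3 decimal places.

13.551

Σ(b_i − a_i)² = 187·1² + 81·6² = 3103.
c = 2t² / 3103 = 2·145² / 3103 = 13.5514.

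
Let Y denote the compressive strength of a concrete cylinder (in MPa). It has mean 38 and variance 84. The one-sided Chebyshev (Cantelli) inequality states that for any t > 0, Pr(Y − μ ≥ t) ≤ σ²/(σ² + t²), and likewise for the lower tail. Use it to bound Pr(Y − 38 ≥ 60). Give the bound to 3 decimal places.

Here σ² = 84 and t = 60, so σ² + t² = 3684.
Cantelli's bound: 84/3684 = 0.0228.

0.023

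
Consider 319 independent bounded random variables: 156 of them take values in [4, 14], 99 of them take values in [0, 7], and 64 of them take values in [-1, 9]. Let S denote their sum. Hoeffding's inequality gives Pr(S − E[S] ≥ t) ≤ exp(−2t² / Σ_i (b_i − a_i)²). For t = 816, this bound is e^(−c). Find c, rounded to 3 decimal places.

Σ(b_i − a_i)² = 156·10² + 99·7² + 64·10² = 26851.
c = 2t² / 26851 = 2·816² / 26851 = 49.5964.

49.596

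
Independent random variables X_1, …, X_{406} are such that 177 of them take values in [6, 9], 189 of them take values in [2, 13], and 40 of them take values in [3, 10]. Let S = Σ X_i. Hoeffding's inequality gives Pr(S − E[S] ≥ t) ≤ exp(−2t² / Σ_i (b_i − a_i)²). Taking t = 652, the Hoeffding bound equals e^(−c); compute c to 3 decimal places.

32.178

Σ(b_i − a_i)² = 177·3² + 189·11² + 40·7² = 26422.
c = 2t² / 26422 = 2·652² / 26422 = 32.1780.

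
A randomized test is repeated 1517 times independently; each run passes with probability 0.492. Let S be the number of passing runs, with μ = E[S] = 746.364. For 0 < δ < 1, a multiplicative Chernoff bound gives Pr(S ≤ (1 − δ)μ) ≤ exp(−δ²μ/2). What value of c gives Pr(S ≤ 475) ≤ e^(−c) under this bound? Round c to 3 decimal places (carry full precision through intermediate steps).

49.331

Write 475 = (1 − δ)μ, so δ = 1 − 475/746.364 = 0.3635813…
Then the exponent is δ²μ/2 = (μ − 475)²/(2μ) = 49.331439.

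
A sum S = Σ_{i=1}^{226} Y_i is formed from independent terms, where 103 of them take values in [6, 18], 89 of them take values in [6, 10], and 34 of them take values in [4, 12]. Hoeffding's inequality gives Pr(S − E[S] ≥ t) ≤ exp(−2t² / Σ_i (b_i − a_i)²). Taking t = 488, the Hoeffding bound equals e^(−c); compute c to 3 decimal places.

Σ(b_i − a_i)² = 103·12² + 89·4² + 34·8² = 18432.
c = 2t² / 18432 = 2·488² / 18432 = 25.8403.

25.840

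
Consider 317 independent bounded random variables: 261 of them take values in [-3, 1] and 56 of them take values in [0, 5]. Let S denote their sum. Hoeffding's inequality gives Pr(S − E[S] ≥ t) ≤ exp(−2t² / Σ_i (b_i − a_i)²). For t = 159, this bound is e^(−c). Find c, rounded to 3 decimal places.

9.068

Σ(b_i − a_i)² = 261·4² + 56·5² = 5576.
c = 2t² / 5576 = 2·159² / 5576 = 9.0678.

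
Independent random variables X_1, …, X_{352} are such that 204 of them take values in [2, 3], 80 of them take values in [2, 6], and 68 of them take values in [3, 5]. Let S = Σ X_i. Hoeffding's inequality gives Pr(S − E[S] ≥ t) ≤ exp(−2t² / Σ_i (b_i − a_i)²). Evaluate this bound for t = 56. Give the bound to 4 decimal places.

Σ(b_i − a_i)² = 204·1² + 80·4² + 68·2² = 1756.
Exponent = 2·56² / 1756 = 3.57175.
Bound = exp(−3.57175) = 0.02811.

0.0281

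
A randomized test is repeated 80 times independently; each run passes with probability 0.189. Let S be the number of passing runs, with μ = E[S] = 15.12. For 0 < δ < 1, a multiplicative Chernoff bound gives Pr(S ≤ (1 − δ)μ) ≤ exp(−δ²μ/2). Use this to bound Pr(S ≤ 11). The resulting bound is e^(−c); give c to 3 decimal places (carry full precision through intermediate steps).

Write 11 = (1 − δ)μ, so δ = 1 − 11/15.12 = 0.2724868…
Then the exponent is δ²μ/2 = (μ − 11)²/(2μ) = 0.561323.

0.561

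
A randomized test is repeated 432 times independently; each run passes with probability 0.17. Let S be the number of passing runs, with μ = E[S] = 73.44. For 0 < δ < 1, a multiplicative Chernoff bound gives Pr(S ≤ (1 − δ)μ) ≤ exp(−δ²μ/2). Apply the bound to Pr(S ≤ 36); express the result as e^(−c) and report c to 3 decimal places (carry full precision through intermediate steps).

9.544

Write 36 = (1 − δ)μ, so δ = 1 − 36/73.44 = 0.5098039…
Then the exponent is δ²μ/2 = (μ − 36)²/(2μ) = 9.543529.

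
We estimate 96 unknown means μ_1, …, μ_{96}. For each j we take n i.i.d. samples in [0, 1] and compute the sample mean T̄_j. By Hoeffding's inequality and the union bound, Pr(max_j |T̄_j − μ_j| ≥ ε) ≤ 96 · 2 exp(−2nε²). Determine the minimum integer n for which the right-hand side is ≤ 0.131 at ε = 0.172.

Need 2·96·exp(−2nε²) ≤ 0.131, i.e. exp(−2nε²) ≤ 0.131/192.
So 2nε² ≥ ln(192/0.131) = 7.290053.
Hence n ≥ 7.290053/(2·0.172²) = 123.209.
The smallest integer n is 124.

124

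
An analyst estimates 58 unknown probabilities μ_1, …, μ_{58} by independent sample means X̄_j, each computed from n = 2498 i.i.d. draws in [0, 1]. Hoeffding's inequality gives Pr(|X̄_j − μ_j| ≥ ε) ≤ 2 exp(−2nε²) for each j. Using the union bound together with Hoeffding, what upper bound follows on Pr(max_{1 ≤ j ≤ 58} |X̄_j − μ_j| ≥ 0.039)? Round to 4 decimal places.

0.0581

Per-experiment Hoeffding bound: 2·exp(−2·2498·0.039²) = 2·exp(−7.59892) = 0.001002.
Union bound over 58 events: 58·0.001002 = 0.05812.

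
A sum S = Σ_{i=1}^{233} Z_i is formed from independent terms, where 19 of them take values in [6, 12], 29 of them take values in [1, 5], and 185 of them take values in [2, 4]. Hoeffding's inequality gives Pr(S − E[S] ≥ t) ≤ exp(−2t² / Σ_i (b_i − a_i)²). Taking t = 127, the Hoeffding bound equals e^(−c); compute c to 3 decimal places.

17.086

Σ(b_i − a_i)² = 19·6² + 29·4² + 185·2² = 1888.
c = 2t² / 1888 = 2·127² / 1888 = 17.0858.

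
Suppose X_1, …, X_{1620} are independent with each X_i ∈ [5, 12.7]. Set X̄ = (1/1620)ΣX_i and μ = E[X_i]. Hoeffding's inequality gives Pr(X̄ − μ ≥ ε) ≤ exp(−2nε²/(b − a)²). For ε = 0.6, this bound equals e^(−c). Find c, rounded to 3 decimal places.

c = 2nε²/(b − a)² = 2·1620·0.6² / 7.7² = 19.6728.

19.673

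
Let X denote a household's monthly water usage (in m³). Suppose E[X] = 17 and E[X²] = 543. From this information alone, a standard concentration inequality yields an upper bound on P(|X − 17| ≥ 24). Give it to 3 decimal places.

The first two moments determine the variance, so Chebyshev's inequality is the sharpest standard bound available.
Var(X) = E[X²] − (E[X])² = 543 − 289 = 254.
Chebyshev's inequality: P(|X − μ| ≥ t) ≤ Var(X)/t² = 254/576 = 0.4410.

0.441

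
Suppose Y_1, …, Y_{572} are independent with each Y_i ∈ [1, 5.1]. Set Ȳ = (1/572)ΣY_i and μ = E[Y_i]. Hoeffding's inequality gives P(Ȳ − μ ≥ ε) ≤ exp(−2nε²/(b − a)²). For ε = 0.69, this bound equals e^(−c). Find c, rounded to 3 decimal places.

32.401

c = 2nε²/(b − a)² = 2·572·0.69² / 4.1² = 32.4009.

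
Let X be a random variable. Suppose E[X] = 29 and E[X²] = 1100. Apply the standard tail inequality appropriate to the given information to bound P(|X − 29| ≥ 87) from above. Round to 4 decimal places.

The first two moments determine the variance, so Chebyshev's inequality is the sharpest standard bound available.
Var(X) = E[X²] − (E[X])² = 1100 − 841 = 259.
Chebyshev's inequality: P(|X − μ| ≥ t) ≤ Var(X)/t² = 259/7569 = 0.0342.

0.0342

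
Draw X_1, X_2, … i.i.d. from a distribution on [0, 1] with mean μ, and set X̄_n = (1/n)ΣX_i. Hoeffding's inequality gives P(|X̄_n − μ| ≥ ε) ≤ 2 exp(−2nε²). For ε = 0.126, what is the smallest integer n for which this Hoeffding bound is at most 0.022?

143

Require 2·exp(−2nε²) ≤ 0.022, i.e. 2nε² ≥ ln(2/0.022) = 4.509860.
So n ≥ 4.509860 / (2·0.126²) = 142.034.
The smallest integer n is 143.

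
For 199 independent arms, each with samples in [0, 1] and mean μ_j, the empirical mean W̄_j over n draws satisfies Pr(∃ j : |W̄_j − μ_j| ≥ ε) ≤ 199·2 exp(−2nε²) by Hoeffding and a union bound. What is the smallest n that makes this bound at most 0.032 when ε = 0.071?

Need 2·199·exp(−2nε²) ≤ 0.032, i.e. exp(−2nε²) ≤ 0.032/398.
So 2nε² ≥ ln(398/0.032) = 9.428471.
Hence n ≥ 9.428471/(2·0.071²) = 935.179.
The smallest integer n is 936.

936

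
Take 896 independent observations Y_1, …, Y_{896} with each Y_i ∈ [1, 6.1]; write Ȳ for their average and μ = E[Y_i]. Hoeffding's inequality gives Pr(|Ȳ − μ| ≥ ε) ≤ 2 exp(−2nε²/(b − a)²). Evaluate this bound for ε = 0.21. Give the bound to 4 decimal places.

0.0958

Exponent: 2nε²/(b − a)² = 2·896·0.21² / 5.1² = 3.03834.
Bound = 2·exp(−3.03834) = 0.09583.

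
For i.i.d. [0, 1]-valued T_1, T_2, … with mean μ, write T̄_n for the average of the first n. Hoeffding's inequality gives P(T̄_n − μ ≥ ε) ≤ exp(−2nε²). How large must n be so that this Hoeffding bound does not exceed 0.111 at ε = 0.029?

Require exp(−2nε²) ≤ 0.111, i.e. 2nε² ≥ ln(1/0.111) = 2.198225.
So n ≥ 2.198225 / (2·0.029²) = 1306.911.
The smallest integer n is 1307.

1307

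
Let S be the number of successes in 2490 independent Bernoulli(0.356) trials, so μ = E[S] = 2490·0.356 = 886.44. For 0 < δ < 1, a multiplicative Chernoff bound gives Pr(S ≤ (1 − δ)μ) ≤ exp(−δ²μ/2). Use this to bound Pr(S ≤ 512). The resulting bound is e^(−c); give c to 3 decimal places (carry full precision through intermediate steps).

Write 512 = (1 − δ)μ, so δ = 1 − 512/886.44 = 0.4224087…
Then the exponent is δ²μ/2 = (μ − 512)²/(2μ) = 79.083364.

79.083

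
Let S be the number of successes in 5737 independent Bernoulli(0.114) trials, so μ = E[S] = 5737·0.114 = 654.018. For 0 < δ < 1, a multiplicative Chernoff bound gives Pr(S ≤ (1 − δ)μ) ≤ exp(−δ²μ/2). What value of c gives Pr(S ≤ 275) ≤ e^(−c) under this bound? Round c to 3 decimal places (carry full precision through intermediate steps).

Write 275 = (1 − δ)μ, so δ = 1 − 275/654.018 = 0.5795223…
Then the exponent is δ²μ/2 = (μ − 275)²/(2μ) = 109.824687.

109.825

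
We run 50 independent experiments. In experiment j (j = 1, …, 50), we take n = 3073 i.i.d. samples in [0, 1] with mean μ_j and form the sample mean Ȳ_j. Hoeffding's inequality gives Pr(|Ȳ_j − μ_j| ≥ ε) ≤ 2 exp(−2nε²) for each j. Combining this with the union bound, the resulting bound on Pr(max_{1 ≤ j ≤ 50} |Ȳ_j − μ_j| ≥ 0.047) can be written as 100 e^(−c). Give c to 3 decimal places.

13.577

Union bound over the 50 events: Pr(max_{1 ≤ j ≤ 50} |Ȳ_j − μ_j| ≥ 0.047) ≤ 50·2·exp(−2nε²) = 100 exp(−2·3073·0.047²).
So c = 2·3073·0.047² = 13.5765.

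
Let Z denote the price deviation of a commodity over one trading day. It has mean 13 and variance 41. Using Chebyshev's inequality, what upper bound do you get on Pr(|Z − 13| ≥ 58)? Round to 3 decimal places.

Chebyshev: Pr(|Z − μ| ≥ t) ≤ Var(Z)/t².
Bound = 41 / 3364 = 0.0122.

0.012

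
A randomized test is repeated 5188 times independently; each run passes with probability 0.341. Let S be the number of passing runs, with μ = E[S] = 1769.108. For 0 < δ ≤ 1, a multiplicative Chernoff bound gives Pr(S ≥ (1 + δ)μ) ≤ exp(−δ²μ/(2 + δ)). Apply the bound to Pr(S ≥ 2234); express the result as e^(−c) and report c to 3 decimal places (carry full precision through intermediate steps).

Write 2234 = (1 + δ)μ, so δ = 2234/1769.108 − 1 = 0.2627833…
Then the exponent is δ²μ/(2 + δ) = (2234 − μ)² / (μ·(2 + δ)) = 53.989193.

53.989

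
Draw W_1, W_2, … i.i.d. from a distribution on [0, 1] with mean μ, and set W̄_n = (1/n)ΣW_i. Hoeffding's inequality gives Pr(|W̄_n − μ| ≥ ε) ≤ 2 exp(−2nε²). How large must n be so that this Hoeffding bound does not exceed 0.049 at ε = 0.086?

251

Require 2·exp(−2nε²) ≤ 0.049, i.e. 2nε² ≥ ln(2/0.049) = 3.709082.
So n ≥ 3.709082 / (2·0.086²) = 250.749.
The smallest integer n is 251.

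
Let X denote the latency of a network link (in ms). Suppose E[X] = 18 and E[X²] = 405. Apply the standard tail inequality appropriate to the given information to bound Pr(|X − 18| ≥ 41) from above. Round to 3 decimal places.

The first two moments determine the variance, so Chebyshev's inequality is the sharpest standard bound available.
Var(X) = E[X²] − (E[X])² = 405 − 324 = 81.
Chebyshev's inequality: Pr(|X − μ| ≥ t) ≤ Var(X)/t² = 81/1681 = 0.0482.

0.048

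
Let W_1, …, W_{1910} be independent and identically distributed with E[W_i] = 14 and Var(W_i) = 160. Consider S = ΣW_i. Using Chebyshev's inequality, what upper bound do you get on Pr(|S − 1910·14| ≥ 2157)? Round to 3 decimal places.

0.066

Var(S) = n·Var(W_i) = 1910·160 = 305600.
Chebyshev: Pr(|S − 1910·14| ≥ 2157) ≤ Var(S)/2157² = 305600/4652649 = 0.0657.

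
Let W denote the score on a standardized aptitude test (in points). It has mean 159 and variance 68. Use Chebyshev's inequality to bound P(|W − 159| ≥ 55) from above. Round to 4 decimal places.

0.0225

Chebyshev: P(|W − μ| ≥ t) ≤ Var(W)/t².
Bound = 68 / 3025 = 0.0225.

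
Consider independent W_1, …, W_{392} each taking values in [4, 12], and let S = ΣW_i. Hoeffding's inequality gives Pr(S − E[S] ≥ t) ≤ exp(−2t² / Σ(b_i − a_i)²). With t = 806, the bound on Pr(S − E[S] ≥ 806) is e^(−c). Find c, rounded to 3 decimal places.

51.789

Σ(b_i − a_i)² = 392·(8)² = 25088.
c = 2t²/25088 = 2·806²/25088 = 51.7886.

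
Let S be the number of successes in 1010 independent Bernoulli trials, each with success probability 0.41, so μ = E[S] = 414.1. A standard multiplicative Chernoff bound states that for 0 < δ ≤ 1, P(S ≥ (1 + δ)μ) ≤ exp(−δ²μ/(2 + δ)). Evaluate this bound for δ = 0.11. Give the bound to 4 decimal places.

0.0930

Exponent = δ²μ/(2 + δ) = 0.11²·414.1/2.11 = 2.3747.
Bound = exp(−2.3747) = 0.09304.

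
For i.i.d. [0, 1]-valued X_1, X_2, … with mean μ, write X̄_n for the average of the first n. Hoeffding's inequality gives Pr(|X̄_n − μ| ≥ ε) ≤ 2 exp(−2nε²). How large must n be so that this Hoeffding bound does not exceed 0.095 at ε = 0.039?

1002

Require 2·exp(−2nε²) ≤ 0.095, i.e. 2nε² ≥ ln(2/0.095) = 3.047026.
So n ≥ 3.047026 / (2·0.039²) = 1001.652.
The smallest integer n is 1002.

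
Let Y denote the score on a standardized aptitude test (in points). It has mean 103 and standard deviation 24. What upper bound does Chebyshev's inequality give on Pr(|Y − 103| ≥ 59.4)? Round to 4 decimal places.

0.1632

Chebyshev: Pr(|Y − μ| ≥ t) ≤ Var(Y)/t².
Var(Y) = σ² = 24² = 576.
Bound = 576 / 3528.36 = 0.1632.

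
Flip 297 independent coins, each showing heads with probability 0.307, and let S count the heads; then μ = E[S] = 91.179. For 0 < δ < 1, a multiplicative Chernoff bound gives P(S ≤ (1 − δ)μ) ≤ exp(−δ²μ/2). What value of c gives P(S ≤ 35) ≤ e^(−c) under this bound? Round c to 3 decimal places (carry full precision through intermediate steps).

17.307

Write 35 = (1 − δ)μ, so δ = 1 − 35/91.179 = 0.6161397…
Then the exponent is δ²μ/2 = (μ − 35)²/(2μ) = 17.307056.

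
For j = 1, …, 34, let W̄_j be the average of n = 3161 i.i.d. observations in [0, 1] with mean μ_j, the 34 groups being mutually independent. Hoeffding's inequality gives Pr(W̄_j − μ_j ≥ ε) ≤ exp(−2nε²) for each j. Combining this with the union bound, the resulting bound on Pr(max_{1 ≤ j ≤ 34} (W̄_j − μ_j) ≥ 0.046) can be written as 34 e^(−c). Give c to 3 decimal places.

Union bound over the 34 events: Pr(max_{1 ≤ j ≤ 34} (W̄_j − μ_j) ≥ 0.046) ≤ 34·exp(−2nε²) = 34 exp(−2·3161·0.046²).
So c = 2·3161·0.046² = 13.3774.

13.377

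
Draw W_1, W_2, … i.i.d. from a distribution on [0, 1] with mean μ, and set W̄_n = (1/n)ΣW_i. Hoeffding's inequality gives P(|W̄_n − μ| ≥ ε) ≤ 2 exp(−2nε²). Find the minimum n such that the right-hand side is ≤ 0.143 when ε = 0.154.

Require 2·exp(−2nε²) ≤ 0.143, i.e. 2nε² ≥ ln(2/0.143) = 2.638058.
So n ≥ 2.638058 / (2·0.154²) = 55.618.
The smallest integer n is 56.

56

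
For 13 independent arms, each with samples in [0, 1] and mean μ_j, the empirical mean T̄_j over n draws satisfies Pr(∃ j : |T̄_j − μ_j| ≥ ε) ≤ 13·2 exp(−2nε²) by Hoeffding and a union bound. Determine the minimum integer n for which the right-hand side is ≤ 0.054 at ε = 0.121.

Need 2·13·exp(−2nε²) ≤ 0.054, i.e. exp(−2nε²) ≤ 0.054/26.
So 2nε² ≥ ln(26/0.054) = 6.176868.
Hence n ≥ 6.176868/(2·0.121²) = 210.944.
The smallest integer n is 211.

211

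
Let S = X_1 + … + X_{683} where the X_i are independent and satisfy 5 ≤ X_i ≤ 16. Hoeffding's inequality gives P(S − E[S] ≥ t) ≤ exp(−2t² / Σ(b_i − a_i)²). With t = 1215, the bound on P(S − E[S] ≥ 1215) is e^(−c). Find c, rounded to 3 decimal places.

35.725

Σ(b_i − a_i)² = 683·(11)² = 82643.
c = 2t²/82643 = 2·1215²/82643 = 35.7253.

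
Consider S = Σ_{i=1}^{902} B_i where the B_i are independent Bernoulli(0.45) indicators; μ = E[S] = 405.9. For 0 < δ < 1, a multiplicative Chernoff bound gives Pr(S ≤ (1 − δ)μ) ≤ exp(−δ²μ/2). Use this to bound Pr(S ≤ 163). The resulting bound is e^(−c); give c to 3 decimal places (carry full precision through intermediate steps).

Write 163 = (1 − δ)μ, so δ = 1 − 163/405.9 = 0.5984233…
Then the exponent is δ²μ/2 = (μ − 163)²/(2μ) = 72.678505.

72.679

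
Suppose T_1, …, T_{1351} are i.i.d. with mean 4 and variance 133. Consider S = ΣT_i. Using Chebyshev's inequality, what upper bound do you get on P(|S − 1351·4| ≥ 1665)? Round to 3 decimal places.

0.065

Var(S) = n·Var(T_i) = 1351·133 = 179683.
Chebyshev: P(|S − 1351·4| ≥ 1665) ≤ Var(S)/1665² = 179683/2772225 = 0.0648.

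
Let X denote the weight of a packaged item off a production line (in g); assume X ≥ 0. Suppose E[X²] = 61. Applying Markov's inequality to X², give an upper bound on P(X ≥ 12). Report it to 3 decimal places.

Since X ≥ 0, the event {X ≥ 12} is the same as {X² ≥ 144}.
Markov's inequality applied to X² gives P(X² ≥ 144) ≤ E[X²]/144 = 61/144 = 0.4236.

0.424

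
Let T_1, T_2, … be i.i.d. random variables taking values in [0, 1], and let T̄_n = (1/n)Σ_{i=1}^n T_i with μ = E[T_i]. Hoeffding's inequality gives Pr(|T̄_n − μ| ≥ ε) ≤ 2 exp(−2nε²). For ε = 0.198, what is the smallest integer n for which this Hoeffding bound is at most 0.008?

71

Require 2·exp(−2nε²) ≤ 0.008, i.e. 2nε² ≥ ln(2/0.008) = 5.521461.
So n ≥ 5.521461 / (2·0.198²) = 70.420.
The smallest integer n is 71.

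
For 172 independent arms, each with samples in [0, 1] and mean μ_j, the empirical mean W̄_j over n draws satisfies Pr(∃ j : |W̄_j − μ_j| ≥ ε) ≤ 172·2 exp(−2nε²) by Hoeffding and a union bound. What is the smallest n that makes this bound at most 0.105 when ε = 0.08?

Need 2·172·exp(−2nε²) ≤ 0.105, i.e. exp(−2nε²) ≤ 0.105/344.
So 2nε² ≥ ln(344/0.105) = 8.094437.
Hence n ≥ 8.094437/(2·0.08²) = 632.378.
The smallest integer n is 633.

633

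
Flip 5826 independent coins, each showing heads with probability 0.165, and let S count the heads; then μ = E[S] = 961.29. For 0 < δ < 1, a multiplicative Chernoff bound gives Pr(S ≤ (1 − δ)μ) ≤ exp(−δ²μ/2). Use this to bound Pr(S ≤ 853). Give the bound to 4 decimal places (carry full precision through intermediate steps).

0.0022

Write 853 = (1 − δ)μ, so δ = 1 − 853/961.29 = 0.1126507…
Then the exponent is δ²μ/2 = (μ − 853)²/(2μ) = 6.099473.
Bound = exp(−6.099473) = 0.00224.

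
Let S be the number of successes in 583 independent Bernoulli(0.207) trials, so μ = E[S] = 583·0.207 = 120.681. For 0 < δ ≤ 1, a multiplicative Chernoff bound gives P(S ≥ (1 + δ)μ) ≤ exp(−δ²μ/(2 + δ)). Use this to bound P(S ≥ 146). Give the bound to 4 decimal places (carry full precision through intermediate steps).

Write 146 = (1 + δ)μ, so δ = 146/120.681 − 1 = 0.209801…
Then the exponent is δ²μ/(2 + δ) = (146 − μ)² / (μ·(2 + δ)) = 2.403815.
Bound = exp(−2.403815) = 0.09037.

0.0904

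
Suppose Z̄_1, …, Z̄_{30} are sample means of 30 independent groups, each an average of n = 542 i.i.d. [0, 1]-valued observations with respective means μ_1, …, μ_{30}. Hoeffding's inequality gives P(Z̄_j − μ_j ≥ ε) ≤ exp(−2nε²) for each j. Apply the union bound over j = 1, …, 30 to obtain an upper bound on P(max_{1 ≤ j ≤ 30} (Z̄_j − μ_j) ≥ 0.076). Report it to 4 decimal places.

Per-experiment Hoeffding bound: exp(−2·542·0.076²) = exp(−6.26118) = 0.001909.
Union bound over 30 events: 30·0.001909 = 0.05727.

0.0573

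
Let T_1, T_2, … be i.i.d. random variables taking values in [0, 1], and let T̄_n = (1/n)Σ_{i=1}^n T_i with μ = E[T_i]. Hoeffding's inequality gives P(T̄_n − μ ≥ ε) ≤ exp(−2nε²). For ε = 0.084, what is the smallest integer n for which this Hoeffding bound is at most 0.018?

Require exp(−2nε²) ≤ 0.018, i.e. 2nε² ≥ ln(1/0.018) = 4.017384.
So n ≥ 4.017384 / (2·0.084²) = 284.679.
The smallest integer n is 285.

285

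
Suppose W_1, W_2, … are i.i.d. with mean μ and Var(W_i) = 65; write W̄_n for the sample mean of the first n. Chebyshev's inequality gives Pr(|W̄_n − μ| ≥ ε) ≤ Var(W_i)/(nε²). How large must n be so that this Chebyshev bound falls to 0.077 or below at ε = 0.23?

Require 65/(n·0.23²) ≤ 0.077, i.e. n ≥ 65/(0.077·0.23²) = 15957.577.
The smallest integer n is 15958.

15958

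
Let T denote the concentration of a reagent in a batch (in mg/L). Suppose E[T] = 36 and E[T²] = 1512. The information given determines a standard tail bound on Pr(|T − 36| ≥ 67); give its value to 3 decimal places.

0.048

The first two moments determine the variance, so Chebyshev's inequality is the sharpest standard bound available.
Var(T) = E[T²] − (E[T])² = 1512 − 1296 = 216.
Chebyshev's inequality: Pr(|T − μ| ≥ t) ≤ Var(T)/t² = 216/4489 = 0.0481.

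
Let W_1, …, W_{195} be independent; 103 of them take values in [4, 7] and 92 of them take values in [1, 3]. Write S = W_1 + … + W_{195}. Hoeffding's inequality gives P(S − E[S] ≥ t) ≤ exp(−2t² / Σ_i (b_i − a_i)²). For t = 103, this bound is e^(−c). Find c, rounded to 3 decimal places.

Σ(b_i − a_i)² = 103·3² + 92·2² = 1295.
c = 2t² / 1295 = 2·103² / 1295 = 16.3846.

16.385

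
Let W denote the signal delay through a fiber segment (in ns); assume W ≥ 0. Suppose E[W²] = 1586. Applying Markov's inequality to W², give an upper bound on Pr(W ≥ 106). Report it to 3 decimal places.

Since W ≥ 0, the event {W ≥ 106} is the same as {W² ≥ 11236}.
Markov's inequality applied to W² gives Pr(W² ≥ 11236) ≤ E[W²]/11236 = 1586/11236 = 0.1412.

0.141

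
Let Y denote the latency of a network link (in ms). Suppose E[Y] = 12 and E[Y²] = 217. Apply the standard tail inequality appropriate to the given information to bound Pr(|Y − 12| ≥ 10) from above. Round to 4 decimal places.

0.7300

The first two moments determine the variance, so Chebyshev's inequality is the sharpest standard bound available.
Var(Y) = E[Y²] − (E[Y])² = 217 − 144 = 73.
Chebyshev's inequality: Pr(|Y − μ| ≥ t) ≤ Var(Y)/t² = 73/100 = 0.7300.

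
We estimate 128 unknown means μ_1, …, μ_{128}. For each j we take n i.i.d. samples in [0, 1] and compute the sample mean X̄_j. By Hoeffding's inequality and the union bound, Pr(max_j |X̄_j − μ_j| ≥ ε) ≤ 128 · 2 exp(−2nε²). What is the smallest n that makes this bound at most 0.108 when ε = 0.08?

Need 2·128·exp(−2nε²) ≤ 0.108, i.e. exp(−2nε²) ≤ 0.108/256.
So 2nε² ≥ ln(256/0.108) = 7.770801.
Hence n ≥ 7.770801/(2·0.08²) = 607.094.
The smallest integer n is 608.

608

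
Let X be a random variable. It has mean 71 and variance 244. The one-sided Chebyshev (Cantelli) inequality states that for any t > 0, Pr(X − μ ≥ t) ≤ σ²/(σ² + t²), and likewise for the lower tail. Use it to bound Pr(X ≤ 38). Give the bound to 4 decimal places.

0.1830

Here σ² = 244 and t = 33, so σ² + t² = 1333.
Cantelli's bound: 244/1333 = 0.1830.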